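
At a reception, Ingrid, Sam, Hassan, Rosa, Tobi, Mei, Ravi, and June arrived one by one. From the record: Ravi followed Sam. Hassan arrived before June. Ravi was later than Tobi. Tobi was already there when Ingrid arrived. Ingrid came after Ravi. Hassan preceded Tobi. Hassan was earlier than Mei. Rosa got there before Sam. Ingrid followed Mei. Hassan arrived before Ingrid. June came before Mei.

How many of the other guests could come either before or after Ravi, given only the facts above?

2

Forced before Ravi: Hassan, Rosa, Sam, and Tobi; forced after Ravi: Ingrid.
That leaves June and Mei with no forced order relative to Ravi — 2.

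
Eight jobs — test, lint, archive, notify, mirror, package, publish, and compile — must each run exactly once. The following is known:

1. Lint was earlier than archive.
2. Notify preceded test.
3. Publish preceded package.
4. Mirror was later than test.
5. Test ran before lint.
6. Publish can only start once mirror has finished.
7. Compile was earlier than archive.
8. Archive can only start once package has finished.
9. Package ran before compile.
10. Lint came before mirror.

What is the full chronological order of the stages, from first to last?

notify, test, lint, mirror, publish, package, compile, archive

The constraints fix every adjacent pair, so only one ordering works:
notify → test → lint → mirror → publish → package → compile → archive.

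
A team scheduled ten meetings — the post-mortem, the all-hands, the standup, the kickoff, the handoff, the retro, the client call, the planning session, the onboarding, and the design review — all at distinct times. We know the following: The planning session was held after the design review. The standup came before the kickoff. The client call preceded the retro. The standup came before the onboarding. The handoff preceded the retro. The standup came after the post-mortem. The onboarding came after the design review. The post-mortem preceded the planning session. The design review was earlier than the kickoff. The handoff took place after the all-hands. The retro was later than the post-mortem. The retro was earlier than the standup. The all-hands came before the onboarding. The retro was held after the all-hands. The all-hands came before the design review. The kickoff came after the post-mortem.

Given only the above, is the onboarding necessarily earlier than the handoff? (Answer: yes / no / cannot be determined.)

no

Tracing the constraints gives the handoff → the retro → the standup → the onboarding, so the handoff must come before the onboarding.
That means the onboarding cannot be before the handoff.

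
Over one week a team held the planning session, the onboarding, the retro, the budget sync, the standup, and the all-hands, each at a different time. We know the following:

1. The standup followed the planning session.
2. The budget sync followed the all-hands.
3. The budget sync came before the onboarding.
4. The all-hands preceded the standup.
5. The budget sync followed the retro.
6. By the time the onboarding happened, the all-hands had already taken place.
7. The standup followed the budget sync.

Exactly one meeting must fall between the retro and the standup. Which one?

Tracing the constraints gives the retro → the budget sync → the standup, so the budget sync sits after the retro and before the standup.
No other meeting is forced both after the retro and before the standup.

the budget sync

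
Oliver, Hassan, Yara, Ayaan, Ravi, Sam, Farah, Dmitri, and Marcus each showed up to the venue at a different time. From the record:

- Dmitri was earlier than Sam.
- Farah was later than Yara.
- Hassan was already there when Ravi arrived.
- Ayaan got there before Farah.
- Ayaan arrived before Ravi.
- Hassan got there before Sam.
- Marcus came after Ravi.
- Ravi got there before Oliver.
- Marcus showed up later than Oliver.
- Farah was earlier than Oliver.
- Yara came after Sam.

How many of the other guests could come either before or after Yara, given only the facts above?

Forced before Yara: Dmitri, Hassan, and Sam; forced after Yara: Farah, Marcus, and Oliver.
That leaves Ayaan and Ravi with no forced order relative to Yara — 2.

2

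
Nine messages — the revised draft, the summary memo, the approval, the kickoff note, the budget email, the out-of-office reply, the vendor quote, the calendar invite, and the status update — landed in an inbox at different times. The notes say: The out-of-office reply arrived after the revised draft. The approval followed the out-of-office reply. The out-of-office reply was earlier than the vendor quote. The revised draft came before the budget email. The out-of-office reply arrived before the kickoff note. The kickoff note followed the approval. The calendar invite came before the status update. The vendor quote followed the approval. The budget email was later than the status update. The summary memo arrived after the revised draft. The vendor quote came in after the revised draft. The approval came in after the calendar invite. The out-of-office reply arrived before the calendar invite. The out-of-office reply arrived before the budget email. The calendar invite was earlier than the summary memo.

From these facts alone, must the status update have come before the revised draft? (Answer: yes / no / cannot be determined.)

no

Tracing the constraints gives the revised draft → the out-of-office reply → the calendar invite → the status update, so the revised draft must come before the status update.
That means the status update cannot be before the revised draft.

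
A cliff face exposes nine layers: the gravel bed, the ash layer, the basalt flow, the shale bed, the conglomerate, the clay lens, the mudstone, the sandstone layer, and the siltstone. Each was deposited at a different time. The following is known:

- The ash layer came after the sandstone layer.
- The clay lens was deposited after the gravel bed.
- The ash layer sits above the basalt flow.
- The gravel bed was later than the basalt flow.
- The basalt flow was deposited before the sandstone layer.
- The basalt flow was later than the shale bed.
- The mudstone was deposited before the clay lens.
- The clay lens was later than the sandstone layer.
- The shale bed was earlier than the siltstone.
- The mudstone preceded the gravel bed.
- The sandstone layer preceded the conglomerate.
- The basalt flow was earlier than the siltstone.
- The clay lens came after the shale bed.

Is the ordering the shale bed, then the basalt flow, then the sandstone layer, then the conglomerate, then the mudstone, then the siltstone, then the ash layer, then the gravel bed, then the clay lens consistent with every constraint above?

Check each stated constraint against the proposed order — e.g. the basalt flow is ahead of the gravel bed; the shale bed is ahead of the clay lens. Every pair is in the required order; nothing is violated.

yes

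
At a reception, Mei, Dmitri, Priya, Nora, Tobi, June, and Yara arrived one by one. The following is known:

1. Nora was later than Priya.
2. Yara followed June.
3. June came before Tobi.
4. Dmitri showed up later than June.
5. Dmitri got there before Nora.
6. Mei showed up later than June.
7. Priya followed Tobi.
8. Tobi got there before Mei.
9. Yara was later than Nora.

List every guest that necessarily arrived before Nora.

Directly stated before Nora: Dmitri and Priya.
June reaches Nora via June → Dmitri → Nora.
Tobi reaches Nora via Tobi → Priya → Nora.
No chain forces Yara (or any of the others) ahead of Nora.

Dmitri, June, Priya, Tobi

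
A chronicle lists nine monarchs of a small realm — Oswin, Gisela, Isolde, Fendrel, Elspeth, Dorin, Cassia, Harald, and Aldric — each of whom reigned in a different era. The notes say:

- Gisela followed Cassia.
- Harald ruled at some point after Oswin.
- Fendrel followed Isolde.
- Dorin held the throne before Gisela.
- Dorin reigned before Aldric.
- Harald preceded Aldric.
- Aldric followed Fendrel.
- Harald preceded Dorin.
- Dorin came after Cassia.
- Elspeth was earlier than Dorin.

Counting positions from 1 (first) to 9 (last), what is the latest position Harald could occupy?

Harald must come before Aldric, Dorin, and Gisela — 3 rulers forced after them.
Everything else can be placed before Harald in some valid order, so Harald can sit as late as position 9 − 3 = 6.

6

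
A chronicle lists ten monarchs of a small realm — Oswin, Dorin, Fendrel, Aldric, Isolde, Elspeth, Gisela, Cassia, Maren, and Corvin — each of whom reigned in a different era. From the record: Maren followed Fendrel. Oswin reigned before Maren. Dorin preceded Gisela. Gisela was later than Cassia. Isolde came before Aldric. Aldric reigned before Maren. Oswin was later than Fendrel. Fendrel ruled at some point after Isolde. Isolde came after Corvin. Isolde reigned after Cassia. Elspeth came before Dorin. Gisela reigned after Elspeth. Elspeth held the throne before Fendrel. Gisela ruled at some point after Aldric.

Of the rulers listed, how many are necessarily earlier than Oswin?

5

Directly stated before Oswin: Fendrel.
Cassia reaches Oswin via Cassia → Isolde → Fendrel → Oswin.
Corvin reaches Oswin via Corvin → Isolde → Fendrel → Oswin.
Elspeth reaches Oswin via Elspeth → Fendrel → Oswin.
Likewise Isolde reaches Oswin by chaining the stated constraints.
No chain forces Gisela (or any of the others) ahead of Oswin.
That's Cassia, Corvin, Elspeth, Fendrel, and Isolde — 5 in all.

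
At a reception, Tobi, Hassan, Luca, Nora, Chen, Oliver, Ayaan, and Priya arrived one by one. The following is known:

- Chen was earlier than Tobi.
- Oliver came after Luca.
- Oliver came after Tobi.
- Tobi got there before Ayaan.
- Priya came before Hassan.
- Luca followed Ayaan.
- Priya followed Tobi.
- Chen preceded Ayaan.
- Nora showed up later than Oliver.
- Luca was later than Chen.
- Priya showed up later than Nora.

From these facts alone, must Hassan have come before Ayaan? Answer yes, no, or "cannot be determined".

no

Tracing the constraints gives Ayaan → Luca → Oliver → Nora → Priya → Hassan, so Ayaan must come before Hassan.
That means Hassan cannot be before Ayaan.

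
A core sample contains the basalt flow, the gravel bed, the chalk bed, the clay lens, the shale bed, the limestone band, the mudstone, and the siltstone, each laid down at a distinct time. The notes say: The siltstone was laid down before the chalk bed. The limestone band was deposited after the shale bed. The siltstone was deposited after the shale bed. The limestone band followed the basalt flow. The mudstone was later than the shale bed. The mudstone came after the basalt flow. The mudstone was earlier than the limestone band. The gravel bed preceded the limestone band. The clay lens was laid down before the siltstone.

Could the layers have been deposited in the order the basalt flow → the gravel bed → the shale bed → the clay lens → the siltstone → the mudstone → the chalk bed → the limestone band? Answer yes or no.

Check each stated constraint against the proposed order — e.g. the gravel bed is ahead of the limestone band; the basalt flow is ahead of the limestone band. Every pair is in the required order; nothing is violated.

yes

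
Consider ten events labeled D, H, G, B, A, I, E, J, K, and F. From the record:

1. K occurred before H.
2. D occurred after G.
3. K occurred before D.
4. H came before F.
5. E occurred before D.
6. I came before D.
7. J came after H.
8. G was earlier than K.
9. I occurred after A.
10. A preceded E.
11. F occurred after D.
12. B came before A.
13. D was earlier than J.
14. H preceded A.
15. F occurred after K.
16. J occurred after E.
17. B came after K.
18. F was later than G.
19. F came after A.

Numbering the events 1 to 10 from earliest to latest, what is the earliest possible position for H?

3

G and K must both come before H — 2 forced predecessors.
Nothing else is forced ahead of H, so its earliest slot is position 2 + 1 = 3.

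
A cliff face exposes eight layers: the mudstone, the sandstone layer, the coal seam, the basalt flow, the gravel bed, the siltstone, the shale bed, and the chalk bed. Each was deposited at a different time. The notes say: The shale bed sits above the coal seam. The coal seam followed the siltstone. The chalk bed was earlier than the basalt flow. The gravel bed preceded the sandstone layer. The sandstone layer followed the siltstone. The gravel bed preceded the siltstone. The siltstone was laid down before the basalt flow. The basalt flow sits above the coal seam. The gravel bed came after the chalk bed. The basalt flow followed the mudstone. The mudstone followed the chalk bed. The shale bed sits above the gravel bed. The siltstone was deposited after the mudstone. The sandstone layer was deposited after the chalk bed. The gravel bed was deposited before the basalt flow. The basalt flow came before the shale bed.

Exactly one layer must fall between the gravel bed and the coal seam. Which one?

the siltstone

Tracing the constraints gives the gravel bed → the siltstone → the coal seam, so the siltstone sits after the gravel bed and before the coal seam.
No other layer is forced both after the gravel bed and before the coal seam.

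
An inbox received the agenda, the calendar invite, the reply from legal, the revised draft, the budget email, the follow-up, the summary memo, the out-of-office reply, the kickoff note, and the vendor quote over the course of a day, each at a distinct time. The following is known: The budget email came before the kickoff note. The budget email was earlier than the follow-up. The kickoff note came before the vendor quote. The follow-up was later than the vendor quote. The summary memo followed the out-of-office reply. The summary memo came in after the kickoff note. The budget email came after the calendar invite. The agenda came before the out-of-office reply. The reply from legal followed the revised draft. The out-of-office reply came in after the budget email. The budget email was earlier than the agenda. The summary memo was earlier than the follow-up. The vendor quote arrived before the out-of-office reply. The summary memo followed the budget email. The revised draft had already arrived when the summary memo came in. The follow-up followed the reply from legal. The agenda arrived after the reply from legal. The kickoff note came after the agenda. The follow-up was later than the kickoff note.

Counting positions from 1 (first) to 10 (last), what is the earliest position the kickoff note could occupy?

The agenda, the budget email, the calendar invite, the reply from legal, and the revised draft must all come before the kickoff note — 5 forced predecessors.
Nothing else is forced ahead of the kickoff note, so its earliest slot is position 5 + 1 = 6.

6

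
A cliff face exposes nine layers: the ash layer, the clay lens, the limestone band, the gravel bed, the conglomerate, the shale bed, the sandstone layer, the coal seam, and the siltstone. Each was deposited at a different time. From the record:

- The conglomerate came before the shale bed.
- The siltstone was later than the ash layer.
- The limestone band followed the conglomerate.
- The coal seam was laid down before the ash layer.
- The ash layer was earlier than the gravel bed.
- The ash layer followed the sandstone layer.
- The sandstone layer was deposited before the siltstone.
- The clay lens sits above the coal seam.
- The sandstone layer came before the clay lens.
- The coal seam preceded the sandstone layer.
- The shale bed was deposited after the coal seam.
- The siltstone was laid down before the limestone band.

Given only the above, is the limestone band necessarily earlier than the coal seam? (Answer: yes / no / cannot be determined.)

Tracing the constraints gives the coal seam → the sandstone layer → the siltstone → the limestone band, so the coal seam must come before the limestone band.
That means the limestone band cannot be before the coal seam.

no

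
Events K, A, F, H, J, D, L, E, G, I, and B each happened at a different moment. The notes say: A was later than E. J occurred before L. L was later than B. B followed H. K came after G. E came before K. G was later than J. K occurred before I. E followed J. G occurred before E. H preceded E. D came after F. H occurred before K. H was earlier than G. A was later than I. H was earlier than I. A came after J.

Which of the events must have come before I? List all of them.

Directly stated before I: H and K.
E reaches I via E → K → I.
G reaches I via G → K → I.
J reaches I via J → E → K → I.
No chain forces D (or any of the others) ahead of I.

E, G, H, J, K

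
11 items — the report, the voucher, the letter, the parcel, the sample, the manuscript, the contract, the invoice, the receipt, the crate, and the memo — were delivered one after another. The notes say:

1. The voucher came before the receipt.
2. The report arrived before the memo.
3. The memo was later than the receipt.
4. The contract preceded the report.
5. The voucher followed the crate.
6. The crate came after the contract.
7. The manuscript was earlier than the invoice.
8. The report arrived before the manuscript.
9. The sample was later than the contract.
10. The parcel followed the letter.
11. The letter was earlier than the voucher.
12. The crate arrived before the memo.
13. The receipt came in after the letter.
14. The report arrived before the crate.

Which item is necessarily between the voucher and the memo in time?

Tracing the constraints gives the voucher → the receipt → the memo, so the receipt sits after the voucher and before the memo.
No other item is forced both after the voucher and before the memo.

the receipt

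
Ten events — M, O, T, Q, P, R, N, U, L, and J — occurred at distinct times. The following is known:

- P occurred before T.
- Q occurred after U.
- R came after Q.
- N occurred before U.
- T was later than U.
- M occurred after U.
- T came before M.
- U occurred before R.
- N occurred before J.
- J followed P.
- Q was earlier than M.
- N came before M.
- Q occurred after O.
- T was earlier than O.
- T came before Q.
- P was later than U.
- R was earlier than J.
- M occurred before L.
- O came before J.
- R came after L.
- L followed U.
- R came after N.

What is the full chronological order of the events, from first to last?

N, U, P, T, O, Q, M, L, R, J

The constraints fix every adjacent pair, so only one ordering works:
N → U → P → T → O → Q → M → L → R → J.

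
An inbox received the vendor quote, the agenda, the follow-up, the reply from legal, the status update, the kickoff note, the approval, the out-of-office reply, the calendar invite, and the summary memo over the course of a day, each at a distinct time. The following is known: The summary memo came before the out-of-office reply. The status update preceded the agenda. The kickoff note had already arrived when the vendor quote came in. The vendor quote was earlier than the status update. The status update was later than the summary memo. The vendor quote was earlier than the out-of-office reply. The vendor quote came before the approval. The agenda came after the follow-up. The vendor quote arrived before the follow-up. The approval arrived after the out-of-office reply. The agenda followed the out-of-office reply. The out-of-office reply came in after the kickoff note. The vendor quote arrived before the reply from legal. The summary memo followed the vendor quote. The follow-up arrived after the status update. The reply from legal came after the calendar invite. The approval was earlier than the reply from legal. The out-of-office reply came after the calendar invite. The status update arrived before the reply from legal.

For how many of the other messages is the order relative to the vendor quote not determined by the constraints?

1

Forced before the vendor quote: the kickoff note; forced after the vendor quote: the agenda, the approval, the follow-up, the out-of-office reply, the reply from legal, the status update, and the summary memo.
That leaves the calendar invite with no forced order relative to the vendor quote — 1.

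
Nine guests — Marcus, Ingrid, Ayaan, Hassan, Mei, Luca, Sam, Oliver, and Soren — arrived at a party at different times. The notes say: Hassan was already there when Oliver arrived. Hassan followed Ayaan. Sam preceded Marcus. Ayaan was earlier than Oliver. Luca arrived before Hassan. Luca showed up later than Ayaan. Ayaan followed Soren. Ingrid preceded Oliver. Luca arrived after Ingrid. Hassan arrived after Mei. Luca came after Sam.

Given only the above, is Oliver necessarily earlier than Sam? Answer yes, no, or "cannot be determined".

no

Tracing the constraints gives Sam → Luca → Hassan → Oliver, so Sam must come before Oliver.
That means Oliver cannot be before Sam.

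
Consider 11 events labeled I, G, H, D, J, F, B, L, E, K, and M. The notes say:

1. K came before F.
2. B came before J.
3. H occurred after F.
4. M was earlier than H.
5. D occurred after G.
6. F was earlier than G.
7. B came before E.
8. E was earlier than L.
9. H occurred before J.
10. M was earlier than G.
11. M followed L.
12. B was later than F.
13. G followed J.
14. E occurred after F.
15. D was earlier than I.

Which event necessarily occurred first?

K has a chain of constraints placing it before every other event, so K must be first.

K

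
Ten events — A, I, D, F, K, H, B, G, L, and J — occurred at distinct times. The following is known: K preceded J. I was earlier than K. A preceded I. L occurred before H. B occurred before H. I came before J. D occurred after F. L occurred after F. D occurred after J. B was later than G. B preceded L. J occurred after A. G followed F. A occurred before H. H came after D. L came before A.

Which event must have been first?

F has a chain of constraints placing it before every other event, so F must be first.

F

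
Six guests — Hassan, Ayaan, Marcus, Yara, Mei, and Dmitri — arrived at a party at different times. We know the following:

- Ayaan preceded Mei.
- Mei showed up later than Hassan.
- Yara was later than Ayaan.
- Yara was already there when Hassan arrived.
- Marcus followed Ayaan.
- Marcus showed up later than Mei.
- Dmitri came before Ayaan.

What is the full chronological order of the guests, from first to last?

The constraints fix every adjacent pair, so only one ordering works:
Dmitri → Ayaan → Yara → Hassan → Mei → Marcus.

Dmitri, Ayaan, Yara, Hassan, Mei, Marcus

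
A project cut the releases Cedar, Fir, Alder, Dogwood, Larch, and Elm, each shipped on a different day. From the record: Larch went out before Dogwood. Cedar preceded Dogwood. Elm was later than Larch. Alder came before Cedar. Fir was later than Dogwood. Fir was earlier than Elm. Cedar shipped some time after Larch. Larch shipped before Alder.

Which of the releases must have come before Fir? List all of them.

Directly stated before Fir: Dogwood.
Alder reaches Fir via Alder → Cedar → Dogwood → Fir.
Cedar reaches Fir via Cedar → Dogwood → Fir.
Larch reaches Fir via Larch → Dogwood → Fir.
No chain forces Elm ahead of Fir.

Alder, Cedar, Dogwood, Larch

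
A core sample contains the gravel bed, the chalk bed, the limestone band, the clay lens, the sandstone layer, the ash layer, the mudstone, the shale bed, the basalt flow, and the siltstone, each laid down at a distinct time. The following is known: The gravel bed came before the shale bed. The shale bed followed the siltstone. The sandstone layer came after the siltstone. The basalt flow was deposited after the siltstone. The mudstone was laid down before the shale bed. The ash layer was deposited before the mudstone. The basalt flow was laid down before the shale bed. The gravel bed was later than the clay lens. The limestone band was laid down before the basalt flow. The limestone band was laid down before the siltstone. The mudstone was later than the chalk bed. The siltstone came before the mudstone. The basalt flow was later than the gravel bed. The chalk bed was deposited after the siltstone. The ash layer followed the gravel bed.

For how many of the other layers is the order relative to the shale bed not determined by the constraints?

Forced before the shale bed: the ash layer, the basalt flow, the chalk bed, the clay lens, the gravel bed, the limestone band, the mudstone, and the siltstone.
That leaves the sandstone layer with no forced order relative to the shale bed — 1.

1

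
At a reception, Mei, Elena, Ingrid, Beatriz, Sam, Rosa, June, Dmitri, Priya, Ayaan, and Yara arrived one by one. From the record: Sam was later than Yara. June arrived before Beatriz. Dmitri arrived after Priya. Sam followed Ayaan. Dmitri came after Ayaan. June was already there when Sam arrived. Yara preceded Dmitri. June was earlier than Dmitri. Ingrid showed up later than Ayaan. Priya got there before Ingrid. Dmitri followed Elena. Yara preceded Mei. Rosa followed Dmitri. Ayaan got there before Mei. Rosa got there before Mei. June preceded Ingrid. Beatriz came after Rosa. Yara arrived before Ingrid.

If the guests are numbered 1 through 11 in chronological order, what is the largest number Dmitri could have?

8

Dmitri must come before Beatriz, Mei, and Rosa — 3 guests forced after them.
Everything else can be placed before Dmitri in some valid order, so Dmitri can sit as late as position 11 − 3 = 8.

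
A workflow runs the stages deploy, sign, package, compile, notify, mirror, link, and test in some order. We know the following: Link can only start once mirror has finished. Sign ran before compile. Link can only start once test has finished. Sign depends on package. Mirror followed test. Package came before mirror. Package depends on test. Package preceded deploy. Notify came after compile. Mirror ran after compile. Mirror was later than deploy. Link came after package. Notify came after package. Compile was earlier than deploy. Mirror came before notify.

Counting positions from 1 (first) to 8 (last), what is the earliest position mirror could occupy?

6

Compile, deploy, package, sign, and test must all come before mirror — 5 forced predecessors.
Nothing else is forced ahead of mirror, so its earliest slot is position 5 + 1 = 6.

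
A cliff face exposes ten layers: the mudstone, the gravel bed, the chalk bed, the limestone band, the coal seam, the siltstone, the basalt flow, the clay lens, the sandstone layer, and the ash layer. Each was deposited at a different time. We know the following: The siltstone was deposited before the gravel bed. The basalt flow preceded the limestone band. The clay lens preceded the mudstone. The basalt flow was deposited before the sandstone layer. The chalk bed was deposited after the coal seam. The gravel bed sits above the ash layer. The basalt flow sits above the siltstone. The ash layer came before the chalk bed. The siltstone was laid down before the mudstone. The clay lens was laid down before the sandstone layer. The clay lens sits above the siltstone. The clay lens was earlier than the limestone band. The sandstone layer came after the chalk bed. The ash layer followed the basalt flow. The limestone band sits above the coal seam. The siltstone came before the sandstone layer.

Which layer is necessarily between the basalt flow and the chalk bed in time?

the ash layer

Tracing the constraints gives the basalt flow → the ash layer → the chalk bed, so the ash layer sits after the basalt flow and before the chalk bed.
No other layer is forced both after the basalt flow and before the chalk bed.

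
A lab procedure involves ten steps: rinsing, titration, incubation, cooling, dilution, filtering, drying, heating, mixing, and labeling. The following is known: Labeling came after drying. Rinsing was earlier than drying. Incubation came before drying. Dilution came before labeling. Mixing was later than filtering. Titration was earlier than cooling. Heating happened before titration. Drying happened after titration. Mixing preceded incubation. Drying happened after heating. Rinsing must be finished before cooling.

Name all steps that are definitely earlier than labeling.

dilution, drying, filtering, heating, incubation, mixing, rinsing, titration

Directly stated before labeling: dilution and drying.
Filtering reaches labeling via filtering → mixing → incubation → drying → labeling.
Heating reaches labeling via heating → drying → labeling.
Incubation reaches labeling via incubation → drying → labeling.
Likewise mixing, rinsing, and titration each reach labeling by chaining the stated constraints.
No chain forces cooling ahead of labeling.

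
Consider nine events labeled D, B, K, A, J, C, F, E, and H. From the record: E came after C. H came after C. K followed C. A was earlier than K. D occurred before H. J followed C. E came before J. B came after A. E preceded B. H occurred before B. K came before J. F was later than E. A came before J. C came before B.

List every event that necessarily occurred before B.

A, C, D, E, H

Directly stated before B: A, C, E, and H.
D reaches B via D → H → B.
No chain forces J (or any of the others) ahead of B.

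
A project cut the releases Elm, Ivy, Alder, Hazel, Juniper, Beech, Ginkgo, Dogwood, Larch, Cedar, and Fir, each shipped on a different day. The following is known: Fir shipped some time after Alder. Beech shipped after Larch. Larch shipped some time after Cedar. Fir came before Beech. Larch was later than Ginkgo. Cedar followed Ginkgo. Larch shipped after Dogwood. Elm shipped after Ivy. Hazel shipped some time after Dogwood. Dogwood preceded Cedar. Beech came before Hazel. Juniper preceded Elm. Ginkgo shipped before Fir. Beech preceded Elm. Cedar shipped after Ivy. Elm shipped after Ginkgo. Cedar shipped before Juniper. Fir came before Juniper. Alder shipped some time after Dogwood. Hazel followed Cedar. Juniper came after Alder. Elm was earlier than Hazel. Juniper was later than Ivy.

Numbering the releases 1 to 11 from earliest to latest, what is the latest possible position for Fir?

Fir must come before Beech, Elm, Hazel, and Juniper — 4 releases forced after it.
Everything else can be placed before Fir in some valid order, so Fir can sit as late as position 11 − 4 = 7.

7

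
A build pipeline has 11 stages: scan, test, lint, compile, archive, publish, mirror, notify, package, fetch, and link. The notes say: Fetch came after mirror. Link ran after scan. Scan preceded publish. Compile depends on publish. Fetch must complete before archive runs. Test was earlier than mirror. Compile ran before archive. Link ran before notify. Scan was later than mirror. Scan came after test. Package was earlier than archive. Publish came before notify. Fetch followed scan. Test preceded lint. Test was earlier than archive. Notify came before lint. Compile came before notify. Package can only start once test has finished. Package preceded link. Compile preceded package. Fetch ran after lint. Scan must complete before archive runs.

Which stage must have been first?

test

Test has a chain of constraints placing it before every other stage, so test must be first.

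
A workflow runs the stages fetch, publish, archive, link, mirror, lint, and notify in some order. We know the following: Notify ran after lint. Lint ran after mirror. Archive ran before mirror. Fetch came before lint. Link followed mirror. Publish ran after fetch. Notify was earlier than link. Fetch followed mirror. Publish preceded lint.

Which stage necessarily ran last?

Every other stage has a chain of constraints placing it before link, so link is last.

link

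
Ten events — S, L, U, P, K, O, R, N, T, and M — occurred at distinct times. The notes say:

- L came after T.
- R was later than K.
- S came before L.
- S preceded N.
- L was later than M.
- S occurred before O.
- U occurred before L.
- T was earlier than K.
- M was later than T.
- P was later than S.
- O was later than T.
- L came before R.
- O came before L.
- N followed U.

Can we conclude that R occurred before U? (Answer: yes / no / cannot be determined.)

no

Tracing the constraints gives U → L → R, so U must come before R.
That means R cannot be before U.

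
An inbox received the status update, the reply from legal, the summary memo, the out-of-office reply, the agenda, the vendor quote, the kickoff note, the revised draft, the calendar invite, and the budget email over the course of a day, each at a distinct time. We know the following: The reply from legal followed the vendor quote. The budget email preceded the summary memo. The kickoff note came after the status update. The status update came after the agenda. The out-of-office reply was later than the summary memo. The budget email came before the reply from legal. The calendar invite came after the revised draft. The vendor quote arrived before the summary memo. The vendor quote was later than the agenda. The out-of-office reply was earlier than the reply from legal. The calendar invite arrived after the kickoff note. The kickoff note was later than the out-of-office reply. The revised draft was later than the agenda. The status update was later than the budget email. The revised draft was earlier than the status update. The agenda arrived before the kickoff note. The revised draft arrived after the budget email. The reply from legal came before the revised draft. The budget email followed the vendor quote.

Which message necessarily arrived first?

The agenda has a chain of constraints placing it before every other message, so the agenda must be first.

the agenda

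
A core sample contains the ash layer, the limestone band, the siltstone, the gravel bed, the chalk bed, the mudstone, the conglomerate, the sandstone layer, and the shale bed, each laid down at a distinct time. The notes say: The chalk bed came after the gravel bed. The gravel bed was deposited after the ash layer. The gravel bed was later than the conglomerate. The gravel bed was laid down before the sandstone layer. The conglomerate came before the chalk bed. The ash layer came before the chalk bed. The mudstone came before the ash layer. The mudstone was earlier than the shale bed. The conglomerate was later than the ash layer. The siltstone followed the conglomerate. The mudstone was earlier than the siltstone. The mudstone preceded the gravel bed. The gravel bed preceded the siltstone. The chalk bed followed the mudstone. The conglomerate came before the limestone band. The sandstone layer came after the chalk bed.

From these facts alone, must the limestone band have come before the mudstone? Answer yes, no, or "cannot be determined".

Tracing the constraints gives the mudstone → the ash layer → the conglomerate → the limestone band, so the mudstone must come before the limestone band.
That means the limestone band cannot be before the mudstone.

no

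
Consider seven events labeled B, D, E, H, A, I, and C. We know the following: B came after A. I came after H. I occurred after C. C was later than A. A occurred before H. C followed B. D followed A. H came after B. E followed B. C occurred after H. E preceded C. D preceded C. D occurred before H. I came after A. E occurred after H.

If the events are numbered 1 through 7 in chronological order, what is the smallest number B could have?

2

A must come before B — 1 forced predecessor.
Nothing else is forced ahead of B, so its earliest slot is position 1 + 1 = 2.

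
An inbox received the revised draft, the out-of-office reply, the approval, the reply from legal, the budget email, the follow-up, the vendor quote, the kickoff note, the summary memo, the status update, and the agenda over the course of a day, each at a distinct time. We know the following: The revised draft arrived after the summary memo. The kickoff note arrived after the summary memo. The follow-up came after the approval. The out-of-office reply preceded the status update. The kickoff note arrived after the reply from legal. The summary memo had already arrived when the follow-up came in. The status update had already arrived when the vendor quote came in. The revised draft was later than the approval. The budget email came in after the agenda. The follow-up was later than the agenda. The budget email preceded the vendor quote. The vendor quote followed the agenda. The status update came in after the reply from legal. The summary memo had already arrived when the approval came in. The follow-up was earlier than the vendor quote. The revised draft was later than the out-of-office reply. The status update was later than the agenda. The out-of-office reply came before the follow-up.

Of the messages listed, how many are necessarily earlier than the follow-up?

4

Directly stated before the follow-up: the agenda, the approval, the out-of-office reply, and the summary memo.
No chain forces the reply from legal (or any of the others) ahead of the follow-up.
That's the agenda, the approval, the out-of-office reply, and the summary memo — 4 in all.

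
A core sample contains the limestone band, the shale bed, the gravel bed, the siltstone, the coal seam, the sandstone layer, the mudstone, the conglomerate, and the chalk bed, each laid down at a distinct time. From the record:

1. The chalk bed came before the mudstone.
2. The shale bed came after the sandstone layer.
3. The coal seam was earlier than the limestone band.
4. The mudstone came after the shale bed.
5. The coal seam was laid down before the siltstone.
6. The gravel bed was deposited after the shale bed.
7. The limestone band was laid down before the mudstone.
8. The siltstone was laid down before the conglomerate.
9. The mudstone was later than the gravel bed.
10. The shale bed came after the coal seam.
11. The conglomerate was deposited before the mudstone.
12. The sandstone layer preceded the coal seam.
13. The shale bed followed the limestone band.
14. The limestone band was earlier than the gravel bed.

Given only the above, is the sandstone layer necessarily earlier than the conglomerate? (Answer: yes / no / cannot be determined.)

yes

Chain the constraints: the sandstone layer → the coal seam → the siltstone → the conglomerate. Each link is directly stated, so the sandstone layer comes before the conglomerate.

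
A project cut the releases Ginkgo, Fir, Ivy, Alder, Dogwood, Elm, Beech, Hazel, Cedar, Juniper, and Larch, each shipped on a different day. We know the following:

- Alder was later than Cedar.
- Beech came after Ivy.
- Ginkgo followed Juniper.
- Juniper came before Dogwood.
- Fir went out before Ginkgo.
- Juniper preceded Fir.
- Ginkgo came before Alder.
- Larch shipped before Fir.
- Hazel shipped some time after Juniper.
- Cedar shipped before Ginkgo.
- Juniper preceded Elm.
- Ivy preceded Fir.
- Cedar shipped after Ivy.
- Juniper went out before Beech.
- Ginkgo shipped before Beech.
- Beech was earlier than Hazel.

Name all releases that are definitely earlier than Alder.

Cedar, Fir, Ginkgo, Ivy, Juniper, Larch

Directly stated before Alder: Cedar and Ginkgo.
Fir reaches Alder via Fir → Ginkgo → Alder.
Ivy reaches Alder via Ivy → Cedar → Alder.
Juniper reaches Alder via Juniper → Ginkgo → Alder.
Likewise Larch reaches Alder by chaining the stated constraints.
No chain forces Elm (or any of the others) ahead of Alder.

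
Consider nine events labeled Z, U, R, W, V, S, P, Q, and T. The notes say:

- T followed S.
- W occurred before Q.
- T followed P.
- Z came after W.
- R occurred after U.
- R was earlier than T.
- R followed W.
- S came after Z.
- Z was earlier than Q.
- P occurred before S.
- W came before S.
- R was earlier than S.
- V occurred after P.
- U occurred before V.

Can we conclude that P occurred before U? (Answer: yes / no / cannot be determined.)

No chain of stated constraints runs from P to U, and none runs from U to P either.
So the relative order of P and U is not fixed by the given facts.

cannot be determined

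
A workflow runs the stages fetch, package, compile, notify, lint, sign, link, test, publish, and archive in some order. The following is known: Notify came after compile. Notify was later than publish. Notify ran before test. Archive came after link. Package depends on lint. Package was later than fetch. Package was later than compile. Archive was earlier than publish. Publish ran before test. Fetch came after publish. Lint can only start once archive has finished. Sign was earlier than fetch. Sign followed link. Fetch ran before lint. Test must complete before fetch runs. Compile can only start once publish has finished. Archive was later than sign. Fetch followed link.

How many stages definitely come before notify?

5

Directly stated before notify: compile and publish.
Archive reaches notify via archive → publish → notify.
Link reaches notify via link → archive → publish → notify.
Sign reaches notify via sign → archive → publish → notify.
No chain forces package (or any of the others) ahead of notify.
That's archive, compile, link, publish, and sign — 5 in all.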